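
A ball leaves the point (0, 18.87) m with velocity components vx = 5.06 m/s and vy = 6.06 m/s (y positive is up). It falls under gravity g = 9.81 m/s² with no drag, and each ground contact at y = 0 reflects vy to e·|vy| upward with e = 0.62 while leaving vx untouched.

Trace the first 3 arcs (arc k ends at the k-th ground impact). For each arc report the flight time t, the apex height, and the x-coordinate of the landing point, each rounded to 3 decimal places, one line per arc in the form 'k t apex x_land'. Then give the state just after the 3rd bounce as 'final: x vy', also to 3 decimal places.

Arc 1: start y=18.870, vy=6.060 → t=2.674, apex=20.742, x_land=13.531, impact vy=-20.173
  bounce: vy ← 0.62·20.173 = 12.507
Arc 2: start y=0.000, vy=12.507 → t=2.550, apex=7.973, x_land=26.434, impact vy=-12.507
  bounce: vy ← 0.62·12.507 = 7.755
Arc 3: start y=0.000, vy=7.755 → t=1.581, apex=3.065, x_land=34.433, impact vy=-7.755
  bounce: vy ← 0.62·7.755 = 4.808

1 2.674 20.742 13.531
2 2.550 7.973 26.434
3 1.581 3.065 34.433
final: 34.433 4.808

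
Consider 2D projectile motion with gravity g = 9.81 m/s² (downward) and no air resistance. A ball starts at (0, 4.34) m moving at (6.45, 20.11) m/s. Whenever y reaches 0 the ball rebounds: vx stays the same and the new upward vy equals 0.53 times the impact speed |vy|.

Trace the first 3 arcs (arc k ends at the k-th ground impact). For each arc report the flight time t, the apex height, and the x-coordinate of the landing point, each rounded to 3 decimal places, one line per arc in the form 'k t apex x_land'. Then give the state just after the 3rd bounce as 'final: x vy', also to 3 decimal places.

Arc 1: start y=4.340, vy=20.110 → t=4.305, apex=24.952, x_land=27.770, impact vy=-22.126
  bounce: vy ← 0.53·22.126 = 11.727
Arc 2: start y=0.000, vy=11.727 → t=2.391, apex=7.009, x_land=43.190, impact vy=-11.727
  bounce: vy ← 0.53·11.727 = 6.215
Arc 3: start y=0.000, vy=6.215 → t=1.267, apex=1.969, x_land=51.363, impact vy=-6.215
  bounce: vy ← 0.53·6.215 = 3.294

1 4.305 24.952 27.770
2 2.391 7.009 43.190
3 1.267 1.969 51.363
final: 51.363 3.294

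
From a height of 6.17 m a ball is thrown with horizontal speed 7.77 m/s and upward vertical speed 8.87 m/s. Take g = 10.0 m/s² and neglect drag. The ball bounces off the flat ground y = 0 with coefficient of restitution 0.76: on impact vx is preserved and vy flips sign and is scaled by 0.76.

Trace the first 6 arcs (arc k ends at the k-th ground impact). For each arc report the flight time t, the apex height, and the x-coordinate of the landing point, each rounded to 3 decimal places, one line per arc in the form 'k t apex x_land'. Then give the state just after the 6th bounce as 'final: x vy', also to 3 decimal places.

1 2.309 10.104 17.937
2 2.161 5.836 34.726
3 1.642 3.371 47.486
4 1.248 1.947 57.183
5 0.949 1.125 64.553
6 0.721 0.650 70.154
final: 70.154 2.739

Arc 1: start y=6.170, vy=8.870 → t=2.309, apex=10.104, x_land=17.937, impact vy=-14.215
  bounce: vy ← 0.76·14.215 = 10.804
Arc 2: start y=0.000, vy=10.804 → t=2.161, apex=5.836, x_land=34.726, impact vy=-10.804
  bounce: vy ← 0.76·10.804 = 8.211
Arc 3: start y=0.000, vy=8.211 → t=1.642, apex=3.371, x_land=47.486, impact vy=-8.211
  bounce: vy ← 0.76·8.211 = 6.240
Arc 4: start y=0.000, vy=6.240 → t=1.248, apex=1.947, x_land=57.183, impact vy=-6.240
  bounce: vy ← 0.76·6.240 = 4.743
Arc 5: start y=0.000, vy=4.743 → t=0.949, apex=1.125, x_land=64.553, impact vy=-4.743
  bounce: vy ← 0.76·4.743 = 3.604
Arc 6: start y=0.000, vy=3.604 → t=0.721, apex=0.650, x_land=70.154, impact vy=-3.604
  bounce: vy ← 0.76·3.604 = 2.739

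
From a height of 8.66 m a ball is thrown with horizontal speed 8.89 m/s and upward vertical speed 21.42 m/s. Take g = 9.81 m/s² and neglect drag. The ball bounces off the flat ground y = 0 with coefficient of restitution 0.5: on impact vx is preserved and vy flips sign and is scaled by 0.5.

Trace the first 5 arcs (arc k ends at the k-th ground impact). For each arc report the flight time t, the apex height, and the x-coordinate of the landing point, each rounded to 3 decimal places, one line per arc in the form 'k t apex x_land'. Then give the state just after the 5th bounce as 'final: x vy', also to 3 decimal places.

1 4.739 32.045 42.134
2 2.556 8.011 64.857
3 1.278 2.003 76.218
4 0.639 0.501 81.899
5 0.320 0.125 84.739
final: 84.739 0.784

Arc 1: start y=8.660, vy=21.420 → t=4.739, apex=32.045, x_land=42.134, impact vy=-25.074
  bounce: vy ← 0.5·25.074 = 12.537
Arc 2: start y=0.000, vy=12.537 → t=2.556, apex=8.011, x_land=64.857, impact vy=-12.537
  bounce: vy ← 0.5·12.537 = 6.269
Arc 3: start y=0.000, vy=6.269 → t=1.278, apex=2.003, x_land=76.218, impact vy=-6.269
  bounce: vy ← 0.5·6.269 = 3.134
Arc 4: start y=0.000, vy=3.134 → t=0.639, apex=0.501, x_land=81.899, impact vy=-3.134
  bounce: vy ← 0.5·3.134 = 1.567
Arc 5: start y=0.000, vy=1.567 → t=0.320, apex=0.125, x_land=84.739, impact vy=-1.567
  bounce: vy ← 0.5·1.567 = 0.784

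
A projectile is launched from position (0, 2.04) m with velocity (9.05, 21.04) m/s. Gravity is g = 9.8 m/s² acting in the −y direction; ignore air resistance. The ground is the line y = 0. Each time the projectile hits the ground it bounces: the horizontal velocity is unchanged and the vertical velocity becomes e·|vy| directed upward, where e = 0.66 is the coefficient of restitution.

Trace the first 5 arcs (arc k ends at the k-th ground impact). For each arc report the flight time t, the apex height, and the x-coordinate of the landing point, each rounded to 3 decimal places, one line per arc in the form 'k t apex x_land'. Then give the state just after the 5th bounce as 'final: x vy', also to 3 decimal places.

Arc 1: start y=2.040, vy=21.040 → t=4.389, apex=24.626, x_land=39.718, impact vy=-21.970
  bounce: vy ← 0.66·21.970 = 14.500
Arc 2: start y=0.000, vy=14.500 → t=2.959, apex=10.727, x_land=66.499, impact vy=-14.500
  bounce: vy ← 0.66·14.500 = 9.570
Arc 3: start y=0.000, vy=9.570 → t=1.953, apex=4.673, x_land=84.174, impact vy=-9.570
  bounce: vy ← 0.66·9.570 = 6.316
Arc 4: start y=0.000, vy=6.316 → t=1.289, apex=2.035, x_land=95.839, impact vy=-6.316
  bounce: vy ← 0.66·6.316 = 4.169
Arc 5: start y=0.000, vy=4.169 → t=0.851, apex=0.887, x_land=103.539, impact vy=-4.169
  bounce: vy ← 0.66·4.169 = 2.751

1 4.389 24.626 39.718
2 2.959 10.727 66.499
3 1.953 4.673 84.174
4 1.289 2.035 95.839
5 0.851 0.887 103.539
final: 103.539 2.751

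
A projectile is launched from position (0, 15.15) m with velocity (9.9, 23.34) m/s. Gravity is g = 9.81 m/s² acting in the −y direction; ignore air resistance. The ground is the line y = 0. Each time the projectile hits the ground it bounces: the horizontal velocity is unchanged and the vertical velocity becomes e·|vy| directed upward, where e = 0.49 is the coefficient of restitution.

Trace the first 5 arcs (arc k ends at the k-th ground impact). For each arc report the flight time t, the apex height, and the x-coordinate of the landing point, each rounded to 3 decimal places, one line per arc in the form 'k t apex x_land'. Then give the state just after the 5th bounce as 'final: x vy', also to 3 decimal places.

1 5.337 42.915 52.838
2 2.899 10.304 81.535
3 1.420 2.474 95.597
4 0.696 0.594 102.488
5 0.341 0.143 105.864
final: 105.864 0.820

Arc 1: start y=15.150, vy=23.340 → t=5.337, apex=42.915, x_land=52.838, impact vy=-29.017
  bounce: vy ← 0.49·29.017 = 14.218
Arc 2: start y=0.000, vy=14.218 → t=2.899, apex=10.304, x_land=81.535, impact vy=-14.218
  bounce: vy ← 0.49·14.218 = 6.967
Arc 3: start y=0.000, vy=6.967 → t=1.420, apex=2.474, x_land=95.597, impact vy=-6.967
  bounce: vy ← 0.49·6.967 = 3.414
Arc 4: start y=0.000, vy=3.414 → t=0.696, apex=0.594, x_land=102.488, impact vy=-3.414
  bounce: vy ← 0.49·3.414 = 1.673
Arc 5: start y=0.000, vy=1.673 → t=0.341, apex=0.143, x_land=105.864, impact vy=-1.673
  bounce: vy ← 0.49·1.673 = 0.820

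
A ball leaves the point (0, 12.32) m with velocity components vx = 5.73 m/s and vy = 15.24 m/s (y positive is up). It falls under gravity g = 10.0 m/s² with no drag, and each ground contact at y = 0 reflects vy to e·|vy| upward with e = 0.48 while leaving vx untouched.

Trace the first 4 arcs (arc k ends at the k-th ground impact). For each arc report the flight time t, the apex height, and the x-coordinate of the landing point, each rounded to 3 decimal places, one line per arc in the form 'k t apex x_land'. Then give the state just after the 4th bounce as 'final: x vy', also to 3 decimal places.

Arc 1: start y=12.320, vy=15.240 → t=3.712, apex=23.933, x_land=21.269, impact vy=-21.878
  bounce: vy ← 0.48·21.878 = 10.502
Arc 2: start y=0.000, vy=10.502 → t=2.100, apex=5.514, x_land=33.304, impact vy=-10.502
  bounce: vy ← 0.48·10.502 = 5.041
Arc 3: start y=0.000, vy=5.041 → t=1.008, apex=1.270, x_land=39.080, impact vy=-5.041
  bounce: vy ← 0.48·5.041 = 2.420
Arc 4: start y=0.000, vy=2.420 → t=0.484, apex=0.293, x_land=41.853, impact vy=-2.420
  bounce: vy ← 0.48·2.420 = 1.161

1 3.712 23.933 21.269
2 2.100 5.514 33.304
3 1.008 1.270 39.080
4 0.484 0.293 41.853
final: 41.853 1.161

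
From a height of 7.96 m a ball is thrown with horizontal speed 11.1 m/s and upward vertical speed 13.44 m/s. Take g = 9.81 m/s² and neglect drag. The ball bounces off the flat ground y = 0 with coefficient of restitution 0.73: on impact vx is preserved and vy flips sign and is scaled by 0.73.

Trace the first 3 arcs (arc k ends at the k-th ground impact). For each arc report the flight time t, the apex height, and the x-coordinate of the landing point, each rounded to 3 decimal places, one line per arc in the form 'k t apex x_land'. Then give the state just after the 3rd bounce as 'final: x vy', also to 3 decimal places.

1 3.241 17.167 35.973
2 2.731 9.148 66.291
3 1.994 4.875 88.423
final: 88.423 7.139

Arc 1: start y=7.960, vy=13.440 → t=3.241, apex=17.167, x_land=35.973, impact vy=-18.352
  bounce: vy ← 0.73·18.352 = 13.397
Arc 2: start y=0.000, vy=13.397 → t=2.731, apex=9.148, x_land=66.291, impact vy=-13.397
  bounce: vy ← 0.73·13.397 = 9.780
Arc 3: start y=0.000, vy=9.780 → t=1.994, apex=4.875, x_land=88.423, impact vy=-9.780
  bounce: vy ← 0.73·9.780 = 7.139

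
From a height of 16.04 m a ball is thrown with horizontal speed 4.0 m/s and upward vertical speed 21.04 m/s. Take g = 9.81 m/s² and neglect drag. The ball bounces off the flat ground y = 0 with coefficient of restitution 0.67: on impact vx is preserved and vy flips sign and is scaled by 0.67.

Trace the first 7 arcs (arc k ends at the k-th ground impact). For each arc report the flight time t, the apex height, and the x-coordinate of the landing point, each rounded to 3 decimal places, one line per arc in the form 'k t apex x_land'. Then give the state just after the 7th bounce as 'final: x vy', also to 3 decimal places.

1 4.950 38.603 19.800
2 3.759 17.329 34.837
3 2.519 7.779 44.912
4 1.688 3.492 51.662
5 1.131 1.568 56.184
6 0.758 0.704 59.214
7 0.508 0.316 61.245
final: 61.245 1.668

Arc 1: start y=16.040, vy=21.040 → t=4.950, apex=38.603, x_land=19.800, impact vy=-27.521
  bounce: vy ← 0.67·27.521 = 18.439
Arc 2: start y=0.000, vy=18.439 → t=3.759, apex=17.329, x_land=34.837, impact vy=-18.439
  bounce: vy ← 0.67·18.439 = 12.354
Arc 3: start y=0.000, vy=12.354 → t=2.519, apex=7.779, x_land=44.912, impact vy=-12.354
  bounce: vy ← 0.67·12.354 = 8.277
Arc 4: start y=0.000, vy=8.277 → t=1.688, apex=3.492, x_land=51.662, impact vy=-8.277
  bounce: vy ← 0.67·8.277 = 5.546
Arc 5: start y=0.000, vy=5.546 → t=1.131, apex=1.568, x_land=56.184, impact vy=-5.546
  bounce: vy ← 0.67·5.546 = 3.716
Arc 6: start y=0.000, vy=3.716 → t=0.758, apex=0.704, x_land=59.214, impact vy=-3.716
  bounce: vy ← 0.67·3.716 = 2.489
Arc 7: start y=0.000, vy=2.489 → t=0.508, apex=0.316, x_land=61.245, impact vy=-2.489
  bounce: vy ← 0.67·2.489 = 1.668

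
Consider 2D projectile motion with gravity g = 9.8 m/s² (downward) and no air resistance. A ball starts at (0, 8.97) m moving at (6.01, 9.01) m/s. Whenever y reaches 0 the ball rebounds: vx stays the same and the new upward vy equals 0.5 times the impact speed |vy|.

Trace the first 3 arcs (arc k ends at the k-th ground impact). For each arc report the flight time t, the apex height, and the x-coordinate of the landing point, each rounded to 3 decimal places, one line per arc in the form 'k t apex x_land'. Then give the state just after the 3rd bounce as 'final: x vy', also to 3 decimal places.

1 2.555 13.112 15.357
2 1.636 3.278 25.188
3 0.818 0.819 30.104
final: 30.104 2.004

Arc 1: start y=8.970, vy=9.010 → t=2.555, apex=13.112, x_land=15.357, impact vy=-16.031
  bounce: vy ← 0.5·16.031 = 8.015
Arc 2: start y=0.000, vy=8.015 → t=1.636, apex=3.278, x_land=25.188, impact vy=-8.015
  bounce: vy ← 0.5·8.015 = 4.008
Arc 3: start y=0.000, vy=4.008 → t=0.818, apex=0.819, x_land=30.104, impact vy=-4.008
  bounce: vy ← 0.5·4.008 = 2.004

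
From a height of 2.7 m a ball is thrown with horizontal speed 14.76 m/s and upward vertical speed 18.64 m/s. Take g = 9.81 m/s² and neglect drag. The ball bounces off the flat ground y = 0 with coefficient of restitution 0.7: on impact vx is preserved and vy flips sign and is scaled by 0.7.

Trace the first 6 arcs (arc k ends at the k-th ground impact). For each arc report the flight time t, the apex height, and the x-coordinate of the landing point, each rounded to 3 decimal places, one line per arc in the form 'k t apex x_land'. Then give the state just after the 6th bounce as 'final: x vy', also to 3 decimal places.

1 3.940 20.409 58.153
2 2.856 10.000 100.304
3 1.999 4.900 129.809
4 1.399 2.401 150.463
5 0.980 1.177 164.921
6 0.686 0.577 175.041
final: 175.041 2.354

Arc 1: start y=2.700, vy=18.640 → t=3.940, apex=20.409, x_land=58.153, impact vy=-20.011
  bounce: vy ← 0.7·20.011 = 14.007
Arc 2: start y=0.000, vy=14.007 → t=2.856, apex=10.000, x_land=100.304, impact vy=-14.007
  bounce: vy ← 0.7·14.007 = 9.805
Arc 3: start y=0.000, vy=9.805 → t=1.999, apex=4.900, x_land=129.809, impact vy=-9.805
  bounce: vy ← 0.7·9.805 = 6.864
Arc 4: start y=0.000, vy=6.864 → t=1.399, apex=2.401, x_land=150.463, impact vy=-6.864
  bounce: vy ← 0.7·6.864 = 4.805
Arc 5: start y=0.000, vy=4.805 → t=0.980, apex=1.177, x_land=164.921, impact vy=-4.805
  bounce: vy ← 0.7·4.805 = 3.363
Arc 6: start y=0.000, vy=3.363 → t=0.686, apex=0.577, x_land=175.041, impact vy=-3.363
  bounce: vy ← 0.7·3.363 = 2.354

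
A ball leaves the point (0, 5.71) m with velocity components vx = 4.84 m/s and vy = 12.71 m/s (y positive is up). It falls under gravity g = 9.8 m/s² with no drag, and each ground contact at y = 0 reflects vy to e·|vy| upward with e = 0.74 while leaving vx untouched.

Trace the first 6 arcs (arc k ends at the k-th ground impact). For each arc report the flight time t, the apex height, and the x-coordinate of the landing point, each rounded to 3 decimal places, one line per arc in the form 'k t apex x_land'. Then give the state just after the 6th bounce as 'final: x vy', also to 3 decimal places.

Arc 1: start y=5.710, vy=12.710 → t=2.984, apex=13.952, x_land=14.444, impact vy=-16.537
  bounce: vy ← 0.74·16.537 = 12.237
Arc 2: start y=0.000, vy=12.237 → t=2.497, apex=7.640, x_land=26.532, impact vy=-12.237
  bounce: vy ← 0.74·12.237 = 9.055
Arc 3: start y=0.000, vy=9.055 → t=1.848, apex=4.184, x_land=35.476, impact vy=-9.055
  bounce: vy ← 0.74·9.055 = 6.701
Arc 4: start y=0.000, vy=6.701 → t=1.368, apex=2.291, x_land=42.095, impact vy=-6.701
  bounce: vy ← 0.74·6.701 = 4.959
Arc 5: start y=0.000, vy=4.959 → t=1.012, apex=1.255, x_land=46.993, impact vy=-4.959
  bounce: vy ← 0.74·4.959 = 3.669
Arc 6: start y=0.000, vy=3.669 → t=0.749, apex=0.687, x_land=50.618, impact vy=-3.669
  bounce: vy ← 0.74·3.669 = 2.715

1 2.984 13.952 14.444
2 2.497 7.640 26.532
3 1.848 4.184 35.476
4 1.368 2.291 42.095
5 1.012 1.255 46.993
6 0.749 0.687 50.618
final: 50.618 2.715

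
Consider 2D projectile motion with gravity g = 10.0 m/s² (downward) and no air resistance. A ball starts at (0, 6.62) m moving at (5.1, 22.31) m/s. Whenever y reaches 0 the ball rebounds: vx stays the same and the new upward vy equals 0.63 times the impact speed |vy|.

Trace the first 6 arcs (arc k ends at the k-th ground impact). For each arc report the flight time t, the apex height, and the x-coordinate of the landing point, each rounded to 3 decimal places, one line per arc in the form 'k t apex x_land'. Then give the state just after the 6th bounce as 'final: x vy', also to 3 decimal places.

1 4.741 31.507 24.180
2 3.163 12.505 40.311
3 1.993 4.963 50.474
4 1.255 1.970 56.876
5 0.791 0.782 60.910
6 0.498 0.310 63.451
final: 63.451 1.569

Arc 1: start y=6.620, vy=22.310 → t=4.741, apex=31.507, x_land=24.180, impact vy=-25.103
  bounce: vy ← 0.63·25.103 = 15.815
Arc 2: start y=0.000, vy=15.815 → t=3.163, apex=12.505, x_land=40.311, impact vy=-15.815
  bounce: vy ← 0.63·15.815 = 9.963
Arc 3: start y=0.000, vy=9.963 → t=1.993, apex=4.963, x_land=50.474, impact vy=-9.963
  bounce: vy ← 0.63·9.963 = 6.277
Arc 4: start y=0.000, vy=6.277 → t=1.255, apex=1.970, x_land=56.876, impact vy=-6.277
  bounce: vy ← 0.63·6.277 = 3.954
Arc 5: start y=0.000, vy=3.954 → t=0.791, apex=0.782, x_land=60.910, impact vy=-3.954
  bounce: vy ← 0.63·3.954 = 2.491
Arc 6: start y=0.000, vy=2.491 → t=0.498, apex=0.310, x_land=63.451, impact vy=-2.491
  bounce: vy ← 0.63·2.491 = 1.569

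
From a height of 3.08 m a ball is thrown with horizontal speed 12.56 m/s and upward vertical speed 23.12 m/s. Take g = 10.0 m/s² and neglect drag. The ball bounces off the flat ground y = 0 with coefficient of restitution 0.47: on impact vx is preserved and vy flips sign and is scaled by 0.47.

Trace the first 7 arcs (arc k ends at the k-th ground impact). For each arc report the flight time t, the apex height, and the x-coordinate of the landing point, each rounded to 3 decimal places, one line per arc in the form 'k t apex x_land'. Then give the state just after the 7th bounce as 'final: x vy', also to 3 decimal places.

1 4.754 29.807 59.705
2 2.295 6.584 88.531
3 1.079 1.454 102.080
4 0.507 0.321 108.448
5 0.238 0.071 111.440
6 0.112 0.016 112.847
7 0.053 0.003 113.508
final: 113.508 0.124

Arc 1: start y=3.080, vy=23.120 → t=4.754, apex=29.807, x_land=59.705, impact vy=-24.416
  bounce: vy ← 0.47·24.416 = 11.475
Arc 2: start y=0.000, vy=11.475 → t=2.295, apex=6.584, x_land=88.531, impact vy=-11.475
  bounce: vy ← 0.47·11.475 = 5.393
Arc 3: start y=0.000, vy=5.393 → t=1.079, apex=1.454, x_land=102.080, impact vy=-5.393
  bounce: vy ← 0.47·5.393 = 2.535
Arc 4: start y=0.000, vy=2.535 → t=0.507, apex=0.321, x_land=108.448, impact vy=-2.535
  bounce: vy ← 0.47·2.535 = 1.191
Arc 5: start y=0.000, vy=1.191 → t=0.238, apex=0.071, x_land=111.440, impact vy=-1.191
  bounce: vy ← 0.47·1.191 = 0.560
Arc 6: start y=0.000, vy=0.560 → t=0.112, apex=0.016, x_land=112.847, impact vy=-0.560
  bounce: vy ← 0.47·0.560 = 0.263
Arc 7: start y=0.000, vy=0.263 → t=0.053, apex=0.003, x_land=113.508, impact vy=-0.263
  bounce: vy ← 0.47·0.263 = 0.124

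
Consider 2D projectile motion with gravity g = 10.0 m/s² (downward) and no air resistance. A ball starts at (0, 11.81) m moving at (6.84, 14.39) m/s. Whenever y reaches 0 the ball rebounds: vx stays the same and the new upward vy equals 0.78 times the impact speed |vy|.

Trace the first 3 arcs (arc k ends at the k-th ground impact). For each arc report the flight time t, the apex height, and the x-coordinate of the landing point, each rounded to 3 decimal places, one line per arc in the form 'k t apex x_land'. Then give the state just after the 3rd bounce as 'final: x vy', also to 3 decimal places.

Arc 1: start y=11.810, vy=14.390 → t=3.544, apex=22.164, x_land=24.244, impact vy=-21.054
  bounce: vy ← 0.78·21.054 = 16.422
Arc 2: start y=0.000, vy=16.422 → t=3.284, apex=13.484, x_land=46.709, impact vy=-16.422
  bounce: vy ← 0.78·16.422 = 12.809
Arc 3: start y=0.000, vy=12.809 → t=2.562, apex=8.204, x_land=64.232, impact vy=-12.809
  bounce: vy ← 0.78·12.809 = 9.991

1 3.544 22.164 24.244
2 3.284 13.484 46.709
3 2.562 8.204 64.232
final: 64.232 9.991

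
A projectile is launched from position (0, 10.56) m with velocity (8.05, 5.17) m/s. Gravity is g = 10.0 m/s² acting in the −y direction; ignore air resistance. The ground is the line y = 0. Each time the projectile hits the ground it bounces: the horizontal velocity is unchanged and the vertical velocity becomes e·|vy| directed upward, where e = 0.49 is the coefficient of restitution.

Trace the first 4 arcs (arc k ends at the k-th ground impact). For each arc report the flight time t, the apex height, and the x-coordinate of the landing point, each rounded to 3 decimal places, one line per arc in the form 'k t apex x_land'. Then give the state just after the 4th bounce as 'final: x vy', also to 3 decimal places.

Arc 1: start y=10.560, vy=5.170 → t=2.059, apex=11.896, x_land=16.579, impact vy=-15.425
  bounce: vy ← 0.49·15.425 = 7.558
Arc 2: start y=0.000, vy=7.558 → t=1.512, apex=2.856, x_land=28.748, impact vy=-7.558
  bounce: vy ← 0.49·7.558 = 3.704
Arc 3: start y=0.000, vy=3.704 → t=0.741, apex=0.686, x_land=34.710, impact vy=-3.704
  bounce: vy ← 0.49·3.704 = 1.815
Arc 4: start y=0.000, vy=1.815 → t=0.363, apex=0.165, x_land=37.632, impact vy=-1.815
  bounce: vy ← 0.49·1.815 = 0.889

1 2.059 11.896 16.579
2 1.512 2.856 28.748
3 0.741 0.686 34.710
4 0.363 0.165 37.632
final: 37.632 0.889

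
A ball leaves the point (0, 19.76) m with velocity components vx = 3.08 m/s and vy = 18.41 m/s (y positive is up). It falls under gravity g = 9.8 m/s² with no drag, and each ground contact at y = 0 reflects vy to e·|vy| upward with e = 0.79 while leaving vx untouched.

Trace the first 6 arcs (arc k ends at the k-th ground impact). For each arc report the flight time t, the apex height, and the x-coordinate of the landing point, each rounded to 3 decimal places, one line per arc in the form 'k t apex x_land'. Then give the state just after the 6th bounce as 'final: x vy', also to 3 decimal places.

Arc 1: start y=19.760, vy=18.410 → t=4.628, apex=37.052, x_land=14.256, impact vy=-26.949
  bounce: vy ← 0.79·26.949 = 21.289
Arc 2: start y=0.000, vy=21.289 → t=4.345, apex=23.124, x_land=27.637, impact vy=-21.289
  bounce: vy ← 0.79·21.289 = 16.819
Arc 3: start y=0.000, vy=16.819 → t=3.432, apex=14.432, x_land=38.209, impact vy=-16.819
  bounce: vy ← 0.79·16.819 = 13.287
Arc 4: start y=0.000, vy=13.287 → t=2.712, apex=9.007, x_land=46.561, impact vy=-13.287
  bounce: vy ← 0.79·13.287 = 10.496
Arc 5: start y=0.000, vy=10.496 → t=2.142, apex=5.621, x_land=53.159, impact vy=-10.496
  bounce: vy ← 0.79·10.496 = 8.292
Arc 6: start y=0.000, vy=8.292 → t=1.692, apex=3.508, x_land=58.371, impact vy=-8.292
  bounce: vy ← 0.79·8.292 = 6.551

1 4.628 37.052 14.256
2 4.345 23.124 27.637
3 3.432 14.432 38.209
4 2.712 9.007 46.561
5 2.142 5.621 53.159
6 1.692 3.508 58.371
final: 58.371 6.551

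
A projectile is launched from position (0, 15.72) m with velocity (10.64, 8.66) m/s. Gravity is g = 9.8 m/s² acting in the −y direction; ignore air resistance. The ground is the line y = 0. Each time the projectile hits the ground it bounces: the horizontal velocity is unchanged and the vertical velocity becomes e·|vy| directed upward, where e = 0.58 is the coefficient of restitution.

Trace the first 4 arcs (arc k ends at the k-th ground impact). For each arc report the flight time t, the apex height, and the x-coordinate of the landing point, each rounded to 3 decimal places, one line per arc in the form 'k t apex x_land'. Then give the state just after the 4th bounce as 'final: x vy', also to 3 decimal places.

Arc 1: start y=15.720, vy=8.660 → t=2.881, apex=19.546, x_land=30.653, impact vy=-19.573
  bounce: vy ← 0.58·19.573 = 11.352
Arc 2: start y=0.000, vy=11.352 → t=2.317, apex=6.575, x_land=55.304, impact vy=-11.352
  bounce: vy ← 0.58·11.352 = 6.584
Arc 3: start y=0.000, vy=6.584 → t=1.344, apex=2.212, x_land=69.602, impact vy=-6.584
  bounce: vy ← 0.58·6.584 = 3.819
Arc 4: start y=0.000, vy=3.819 → t=0.779, apex=0.744, x_land=77.894, impact vy=-3.819
  bounce: vy ← 0.58·3.819 = 2.215

1 2.881 19.546 30.653
2 2.317 6.575 55.304
3 1.344 2.212 69.602
4 0.779 0.744 77.894
final: 77.894 2.215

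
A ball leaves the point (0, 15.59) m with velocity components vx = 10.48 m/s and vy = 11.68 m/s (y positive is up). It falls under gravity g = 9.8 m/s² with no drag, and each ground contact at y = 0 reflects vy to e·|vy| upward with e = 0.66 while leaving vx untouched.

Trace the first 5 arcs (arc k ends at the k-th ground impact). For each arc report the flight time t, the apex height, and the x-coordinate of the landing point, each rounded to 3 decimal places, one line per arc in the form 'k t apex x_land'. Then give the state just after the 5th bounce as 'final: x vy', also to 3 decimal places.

1 3.337 22.550 34.973
2 2.832 9.823 64.649
3 1.869 4.279 84.236
4 1.234 1.864 97.163
5 0.814 0.812 105.695
final: 105.695 2.633

Arc 1: start y=15.590, vy=11.680 → t=3.337, apex=22.550, x_land=34.973, impact vy=-21.023
  bounce: vy ← 0.66·21.023 = 13.875
Arc 2: start y=0.000, vy=13.875 → t=2.832, apex=9.823, x_land=64.649, impact vy=-13.875
  bounce: vy ← 0.66·13.875 = 9.158
Arc 3: start y=0.000, vy=9.158 → t=1.869, apex=4.279, x_land=84.236, impact vy=-9.158
  bounce: vy ← 0.66·9.158 = 6.044
Arc 4: start y=0.000, vy=6.044 → t=1.234, apex=1.864, x_land=97.163, impact vy=-6.044
  bounce: vy ← 0.66·6.044 = 3.989
Arc 5: start y=0.000, vy=3.989 → t=0.814, apex=0.812, x_land=105.695, impact vy=-3.989
  bounce: vy ← 0.66·3.989 = 2.633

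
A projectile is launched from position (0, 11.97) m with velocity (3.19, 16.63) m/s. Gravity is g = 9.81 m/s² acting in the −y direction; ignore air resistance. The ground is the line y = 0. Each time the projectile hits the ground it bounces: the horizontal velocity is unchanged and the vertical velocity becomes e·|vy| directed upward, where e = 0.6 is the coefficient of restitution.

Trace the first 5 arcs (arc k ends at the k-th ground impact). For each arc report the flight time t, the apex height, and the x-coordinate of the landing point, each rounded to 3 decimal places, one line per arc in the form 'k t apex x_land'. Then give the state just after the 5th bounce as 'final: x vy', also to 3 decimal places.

1 4.000 26.066 12.761
2 2.766 9.384 21.586
3 1.660 3.378 26.881
4 0.996 1.216 30.057
5 0.598 0.438 31.963
final: 31.963 1.758

Arc 1: start y=11.970, vy=16.630 → t=4.000, apex=26.066, x_land=12.761, impact vy=-22.614
  bounce: vy ← 0.6·22.614 = 13.569
Arc 2: start y=0.000, vy=13.569 → t=2.766, apex=9.384, x_land=21.586, impact vy=-13.569
  bounce: vy ← 0.6·13.569 = 8.141
Arc 3: start y=0.000, vy=8.141 → t=1.660, apex=3.378, x_land=26.881, impact vy=-8.141
  bounce: vy ← 0.6·8.141 = 4.885
Arc 4: start y=0.000, vy=4.885 → t=0.996, apex=1.216, x_land=30.057, impact vy=-4.885
  bounce: vy ← 0.6·4.885 = 2.931
Arc 5: start y=0.000, vy=2.931 → t=0.598, apex=0.438, x_land=31.963, impact vy=-2.931
  bounce: vy ← 0.6·2.931 = 1.758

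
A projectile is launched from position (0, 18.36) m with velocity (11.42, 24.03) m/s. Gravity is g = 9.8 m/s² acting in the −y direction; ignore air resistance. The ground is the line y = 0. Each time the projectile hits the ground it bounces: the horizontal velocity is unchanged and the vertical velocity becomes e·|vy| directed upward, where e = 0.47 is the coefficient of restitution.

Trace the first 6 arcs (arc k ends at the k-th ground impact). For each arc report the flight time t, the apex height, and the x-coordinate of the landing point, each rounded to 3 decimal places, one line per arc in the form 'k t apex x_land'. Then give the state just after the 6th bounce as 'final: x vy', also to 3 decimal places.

1 5.576 47.821 63.679
2 2.937 10.564 97.214
3 1.380 2.334 112.976
4 0.649 0.515 120.384
5 0.305 0.114 123.866
6 0.143 0.025 125.502
final: 125.502 0.330

Arc 1: start y=18.360, vy=24.030 → t=5.576, apex=47.821, x_land=63.679, impact vy=-30.615
  bounce: vy ← 0.47·30.615 = 14.389
Arc 2: start y=0.000, vy=14.389 → t=2.937, apex=10.564, x_land=97.214, impact vy=-14.389
  bounce: vy ← 0.47·14.389 = 6.763
Arc 3: start y=0.000, vy=6.763 → t=1.380, apex=2.334, x_land=112.976, impact vy=-6.763
  bounce: vy ← 0.47·6.763 = 3.179
Arc 4: start y=0.000, vy=3.179 → t=0.649, apex=0.515, x_land=120.384, impact vy=-3.179
  bounce: vy ← 0.47·3.179 = 1.494
Arc 5: start y=0.000, vy=1.494 → t=0.305, apex=0.114, x_land=123.866, impact vy=-1.494
  bounce: vy ← 0.47·1.494 = 0.702
Arc 6: start y=0.000, vy=0.702 → t=0.143, apex=0.025, x_land=125.502, impact vy=-0.702
  bounce: vy ← 0.47·0.702 = 0.330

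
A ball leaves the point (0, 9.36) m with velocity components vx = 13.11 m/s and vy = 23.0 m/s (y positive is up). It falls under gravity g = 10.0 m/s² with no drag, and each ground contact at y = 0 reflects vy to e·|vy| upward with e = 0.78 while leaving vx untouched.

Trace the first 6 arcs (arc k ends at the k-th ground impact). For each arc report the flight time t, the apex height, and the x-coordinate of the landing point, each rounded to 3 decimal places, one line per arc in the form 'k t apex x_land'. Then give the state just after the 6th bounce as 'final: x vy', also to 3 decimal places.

1 4.976 35.810 65.238
2 4.175 21.787 119.970
3 3.256 13.255 162.662
4 2.540 8.064 195.961
5 1.981 4.906 221.934
6 1.545 2.985 242.193
final: 242.193 6.027

Arc 1: start y=9.360, vy=23.000 → t=4.976, apex=35.810, x_land=65.238, impact vy=-26.762
  bounce: vy ← 0.78·26.762 = 20.874
Arc 2: start y=0.000, vy=20.874 → t=4.175, apex=21.787, x_land=119.970, impact vy=-20.874
  bounce: vy ← 0.78·20.874 = 16.282
Arc 3: start y=0.000, vy=16.282 → t=3.256, apex=13.255, x_land=162.662, impact vy=-16.282
  bounce: vy ← 0.78·16.282 = 12.700
Arc 4: start y=0.000, vy=12.700 → t=2.540, apex=8.064, x_land=195.961, impact vy=-12.700
  bounce: vy ← 0.78·12.700 = 9.906
Arc 5: start y=0.000, vy=9.906 → t=1.981, apex=4.906, x_land=221.934, impact vy=-9.906
  bounce: vy ← 0.78·9.906 = 7.727
Arc 6: start y=0.000, vy=7.727 → t=1.545, apex=2.985, x_land=242.193, impact vy=-7.727
  bounce: vy ← 0.78·7.727 = 6.027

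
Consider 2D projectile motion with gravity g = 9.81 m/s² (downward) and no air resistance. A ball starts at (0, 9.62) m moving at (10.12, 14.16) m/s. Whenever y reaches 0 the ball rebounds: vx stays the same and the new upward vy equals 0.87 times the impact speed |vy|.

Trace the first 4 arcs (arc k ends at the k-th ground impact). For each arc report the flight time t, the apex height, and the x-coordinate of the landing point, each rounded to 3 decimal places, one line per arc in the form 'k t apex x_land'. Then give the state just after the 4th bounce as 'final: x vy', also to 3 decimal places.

1 3.455 19.839 34.960
2 3.499 15.016 70.374
3 3.044 11.366 101.185
4 2.649 8.603 127.989
final: 127.989 11.303

Arc 1: start y=9.620, vy=14.160 → t=3.455, apex=19.839, x_land=34.960, impact vy=-19.729
  bounce: vy ← 0.87·19.729 = 17.165
Arc 2: start y=0.000, vy=17.165 → t=3.499, apex=15.016, x_land=70.374, impact vy=-17.165
  bounce: vy ← 0.87·17.165 = 14.933
Arc 3: start y=0.000, vy=14.933 → t=3.044, apex=11.366, x_land=101.185, impact vy=-14.933
  bounce: vy ← 0.87·14.933 = 12.992
Arc 4: start y=0.000, vy=12.992 → t=2.649, apex=8.603, x_land=127.989, impact vy=-12.992
  bounce: vy ← 0.87·12.992 = 11.303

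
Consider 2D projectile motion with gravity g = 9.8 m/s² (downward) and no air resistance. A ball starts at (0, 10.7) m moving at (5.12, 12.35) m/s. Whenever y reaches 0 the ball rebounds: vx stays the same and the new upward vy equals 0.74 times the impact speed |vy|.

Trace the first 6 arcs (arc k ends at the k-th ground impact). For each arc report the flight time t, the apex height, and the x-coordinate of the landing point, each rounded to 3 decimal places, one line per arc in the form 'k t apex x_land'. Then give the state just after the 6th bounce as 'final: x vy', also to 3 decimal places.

1 3.202 18.482 16.396
2 2.874 10.121 31.112
3 2.127 5.542 42.003
4 1.574 3.035 50.061
5 1.165 1.662 56.025
6 0.862 0.910 60.438
final: 60.438 3.125

Arc 1: start y=10.700, vy=12.350 → t=3.202, apex=18.482, x_land=16.396, impact vy=-19.033
  bounce: vy ← 0.74·19.033 = 14.084
Arc 2: start y=0.000, vy=14.084 → t=2.874, apex=10.121, x_land=31.112, impact vy=-14.084
  bounce: vy ← 0.74·14.084 = 10.422
Arc 3: start y=0.000, vy=10.422 → t=2.127, apex=5.542, x_land=42.003, impact vy=-10.422
  bounce: vy ← 0.74·10.422 = 7.712
Arc 4: start y=0.000, vy=7.712 → t=1.574, apex=3.035, x_land=50.061, impact vy=-7.712
  bounce: vy ← 0.74·7.712 = 5.707
Arc 5: start y=0.000, vy=5.707 → t=1.165, apex=1.662, x_land=56.025, impact vy=-5.707
  bounce: vy ← 0.74·5.707 = 4.223
Arc 6: start y=0.000, vy=4.223 → t=0.862, apex=0.910, x_land=60.438, impact vy=-4.223
  bounce: vy ← 0.74·4.223 = 3.125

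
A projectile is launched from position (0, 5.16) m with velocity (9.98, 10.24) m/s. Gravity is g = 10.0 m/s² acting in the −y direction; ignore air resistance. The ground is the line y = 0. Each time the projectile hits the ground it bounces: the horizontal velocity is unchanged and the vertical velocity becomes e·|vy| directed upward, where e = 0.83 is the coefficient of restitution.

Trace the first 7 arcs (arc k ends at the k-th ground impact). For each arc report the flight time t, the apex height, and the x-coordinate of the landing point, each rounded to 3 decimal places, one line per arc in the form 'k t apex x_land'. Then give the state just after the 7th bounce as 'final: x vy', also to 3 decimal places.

Arc 1: start y=5.160, vy=10.240 → t=2.466, apex=10.403, x_land=24.615, impact vy=-14.424
  bounce: vy ← 0.83·14.424 = 11.972
Arc 2: start y=0.000, vy=11.972 → t=2.394, apex=7.167, x_land=48.511, impact vy=-11.972
  bounce: vy ← 0.83·11.972 = 9.937
Arc 3: start y=0.000, vy=9.937 → t=1.987, apex=4.937, x_land=68.345, impact vy=-9.937
  bounce: vy ← 0.83·9.937 = 8.248
Arc 4: start y=0.000, vy=8.248 → t=1.650, apex=3.401, x_land=84.807, impact vy=-8.248
  bounce: vy ← 0.83·8.248 = 6.845
Arc 5: start y=0.000, vy=6.845 → t=1.369, apex=2.343, x_land=98.471, impact vy=-6.845
  bounce: vy ← 0.83·6.845 = 5.682
Arc 6: start y=0.000, vy=5.682 → t=1.136, apex=1.614, x_land=109.812, impact vy=-5.682
  bounce: vy ← 0.83·5.682 = 4.716
Arc 7: start y=0.000, vy=4.716 → t=0.943, apex=1.112, x_land=119.224, impact vy=-4.716
  bounce: vy ← 0.83·4.716 = 3.914

1 2.466 10.403 24.615
2 2.394 7.167 48.511
3 1.987 4.937 68.345
4 1.650 3.401 84.807
5 1.369 2.343 98.471
6 1.136 1.614 109.812
7 0.943 1.112 119.224
final: 119.224 3.914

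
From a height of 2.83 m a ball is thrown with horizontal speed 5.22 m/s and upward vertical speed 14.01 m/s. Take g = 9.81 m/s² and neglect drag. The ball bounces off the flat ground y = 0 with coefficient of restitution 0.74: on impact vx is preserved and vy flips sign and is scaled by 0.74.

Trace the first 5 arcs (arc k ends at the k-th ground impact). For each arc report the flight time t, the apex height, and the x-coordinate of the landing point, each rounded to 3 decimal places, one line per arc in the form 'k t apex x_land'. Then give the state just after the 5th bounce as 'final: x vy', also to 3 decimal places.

1 3.046 12.834 15.899
2 2.394 7.028 28.395
3 1.772 3.849 37.643
4 1.311 2.107 44.486
5 0.970 1.154 49.550
final: 49.550 3.521

Arc 1: start y=2.830, vy=14.010 → t=3.046, apex=12.834, x_land=15.899, impact vy=-15.868
  bounce: vy ← 0.74·15.868 = 11.743
Arc 2: start y=0.000, vy=11.743 → t=2.394, apex=7.028, x_land=28.395, impact vy=-11.743
  bounce: vy ← 0.74·11.743 = 8.690
Arc 3: start y=0.000, vy=8.690 → t=1.772, apex=3.849, x_land=37.643, impact vy=-8.690
  bounce: vy ← 0.74·8.690 = 6.430
Arc 4: start y=0.000, vy=6.430 → t=1.311, apex=2.107, x_land=44.486, impact vy=-6.430
  bounce: vy ← 0.74·6.430 = 4.758
Arc 5: start y=0.000, vy=4.758 → t=0.970, apex=1.154, x_land=49.550, impact vy=-4.758
  bounce: vy ← 0.74·4.758 = 3.521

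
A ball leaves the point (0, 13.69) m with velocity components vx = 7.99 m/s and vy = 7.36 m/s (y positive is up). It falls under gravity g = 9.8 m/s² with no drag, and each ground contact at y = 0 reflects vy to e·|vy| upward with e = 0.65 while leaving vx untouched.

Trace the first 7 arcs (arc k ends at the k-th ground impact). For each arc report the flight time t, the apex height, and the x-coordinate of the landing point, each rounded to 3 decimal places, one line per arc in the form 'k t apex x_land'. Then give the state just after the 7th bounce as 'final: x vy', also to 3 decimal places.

1 2.583 16.454 20.642
2 2.382 6.952 39.676
3 1.548 2.937 52.048
4 1.006 1.241 60.089
5 0.654 0.524 65.317
6 0.425 0.222 68.714
7 0.276 0.094 70.923
final: 70.923 0.880

Arc 1: start y=13.690, vy=7.360 → t=2.583, apex=16.454, x_land=20.642, impact vy=-17.958
  bounce: vy ← 0.65·17.958 = 11.673
Arc 2: start y=0.000, vy=11.673 → t=2.382, apex=6.952, x_land=39.676, impact vy=-11.673
  bounce: vy ← 0.65·11.673 = 7.587
Arc 3: start y=0.000, vy=7.587 → t=1.548, apex=2.937, x_land=52.048, impact vy=-7.587
  bounce: vy ← 0.65·7.587 = 4.932
Arc 4: start y=0.000, vy=4.932 → t=1.006, apex=1.241, x_land=60.089, impact vy=-4.932
  bounce: vy ← 0.65·4.932 = 3.206
Arc 5: start y=0.000, vy=3.206 → t=0.654, apex=0.524, x_land=65.317, impact vy=-3.206
  bounce: vy ← 0.65·3.206 = 2.084
Arc 6: start y=0.000, vy=2.084 → t=0.425, apex=0.222, x_land=68.714, impact vy=-2.084
  bounce: vy ← 0.65·2.084 = 1.354
Arc 7: start y=0.000, vy=1.354 → t=0.276, apex=0.094, x_land=70.923, impact vy=-1.354
  bounce: vy ← 0.65·1.354 = 0.880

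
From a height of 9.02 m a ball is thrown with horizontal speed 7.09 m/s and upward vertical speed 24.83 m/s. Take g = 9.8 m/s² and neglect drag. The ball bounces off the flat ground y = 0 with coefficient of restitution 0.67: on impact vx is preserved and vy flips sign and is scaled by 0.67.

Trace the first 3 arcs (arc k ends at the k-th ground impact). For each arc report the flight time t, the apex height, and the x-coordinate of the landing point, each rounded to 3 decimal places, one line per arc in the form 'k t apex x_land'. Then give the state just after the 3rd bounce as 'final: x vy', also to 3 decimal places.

1 5.408 40.476 38.341
2 3.851 18.169 65.646
3 2.580 8.156 83.941
final: 83.941 8.471

Arc 1: start y=9.020, vy=24.830 → t=5.408, apex=40.476, x_land=38.341, impact vy=-28.166
  bounce: vy ← 0.67·28.166 = 18.871
Arc 2: start y=0.000, vy=18.871 → t=3.851, apex=18.169, x_land=65.646, impact vy=-18.871
  bounce: vy ← 0.67·18.871 = 12.644
Arc 3: start y=0.000, vy=12.644 → t=2.580, apex=8.156, x_land=83.941, impact vy=-12.644
  bounce: vy ← 0.67·12.644 = 8.471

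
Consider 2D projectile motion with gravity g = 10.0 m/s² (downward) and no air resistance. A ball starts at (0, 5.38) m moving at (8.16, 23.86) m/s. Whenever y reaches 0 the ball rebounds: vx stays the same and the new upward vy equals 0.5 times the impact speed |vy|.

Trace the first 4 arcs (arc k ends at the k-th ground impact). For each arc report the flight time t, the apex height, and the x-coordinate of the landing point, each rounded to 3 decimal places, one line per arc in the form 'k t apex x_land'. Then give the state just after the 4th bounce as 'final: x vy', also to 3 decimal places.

Arc 1: start y=5.380, vy=23.860 → t=4.988, apex=33.845, x_land=40.700, impact vy=-26.017
  bounce: vy ← 0.5·26.017 = 13.009
Arc 2: start y=0.000, vy=13.009 → t=2.602, apex=8.461, x_land=61.930, impact vy=-13.009
  bounce: vy ← 0.5·13.009 = 6.504
Arc 3: start y=0.000, vy=6.504 → t=1.301, apex=2.115, x_land=72.545, impact vy=-6.504
  bounce: vy ← 0.5·6.504 = 3.252
Arc 4: start y=0.000, vy=3.252 → t=0.650, apex=0.529, x_land=77.853, impact vy=-3.252
  bounce: vy ← 0.5·3.252 = 1.626

1 4.988 33.845 40.700
2 2.602 8.461 61.930
3 1.301 2.115 72.545
4 0.650 0.529 77.853
final: 77.853 1.626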